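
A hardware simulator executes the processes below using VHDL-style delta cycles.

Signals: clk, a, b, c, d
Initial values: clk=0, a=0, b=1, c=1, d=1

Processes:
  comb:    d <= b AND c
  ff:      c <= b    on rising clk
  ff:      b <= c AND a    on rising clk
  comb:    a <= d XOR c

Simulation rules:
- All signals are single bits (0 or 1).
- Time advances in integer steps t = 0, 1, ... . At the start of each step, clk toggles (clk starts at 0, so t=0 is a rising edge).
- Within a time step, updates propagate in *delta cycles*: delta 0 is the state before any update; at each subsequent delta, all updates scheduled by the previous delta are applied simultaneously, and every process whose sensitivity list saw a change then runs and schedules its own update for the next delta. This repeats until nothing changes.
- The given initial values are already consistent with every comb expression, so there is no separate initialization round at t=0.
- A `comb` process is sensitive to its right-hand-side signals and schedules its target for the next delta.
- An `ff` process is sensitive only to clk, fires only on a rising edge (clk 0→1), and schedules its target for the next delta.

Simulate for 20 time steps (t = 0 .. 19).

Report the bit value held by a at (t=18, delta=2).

t=0 Δ0: a=0 c=1 clk=0 d=1 b=1
  Δ1: clk:0→1
  Δ2: b:1→0
  Δ3: d:1→0
  Δ4: a:0→1
  (4Δ to stable)
t=1 Δ0: a=1 c=1 clk=1 d=0 b=0
  Δ1: clk:1→0
  (1Δ to stable)
t=2 Δ0: a=1 c=1 clk=0 d=0 b=0
  Δ1: clk:0→1
  Δ2: c:1→0, b:0→1
  Δ3: a:1→0
  (3Δ to stable)
t=3 Δ0: a=0 c=0 clk=1 d=0 b=1
  Δ1: clk:1→0
  (1Δ to stable)
t=4 Δ0: a=0 c=0 clk=0 d=0 b=1
  Δ1: clk:0→1
  Δ2: c:0→1, b:1→0
  Δ3: a:0→1
  (3Δ to stable)
t=5 Δ0: a=1 c=1 clk=1 d=0 b=0
  Δ1: clk:1→0
  (1Δ to stable)
t=6 Δ0: a=1 c=1 clk=0 d=0 b=0
  Δ1: clk:0→1
  Δ2: c:1→0, b:0→1
  Δ3: a:1→0
  (3Δ to stable)
t=7 Δ0: a=0 c=0 clk=1 d=0 b=1
  Δ1: clk:1→0
  (1Δ to stable)
t=8 Δ0: a=0 c=0 clk=0 d=0 b=1
  Δ1: clk:0→1
  Δ2: c:0→1, b:1→0
  Δ3: a:0→1
  (3Δ to stable)
t=9 Δ0: a=1 c=1 clk=1 d=0 b=0
  Δ1: clk:1→0
  (1Δ to stable)
t=10 Δ0: a=1 c=1 clk=0 d=0 b=0
  Δ1: clk:0→1
  Δ2: c:1→0, b:0→1
  Δ3: a:1→0
  (3Δ to stable)
t=11 Δ0: a=0 c=0 clk=1 d=0 b=1
  Δ1: clk:1→0
  (1Δ to stable)
t=12 Δ0: a=0 c=0 clk=0 d=0 b=1
  Δ1: clk:0→1
  Δ2: c:0→1, b:1→0
  Δ3: a:0→1
  (3Δ to stable)
t=13 Δ0: a=1 c=1 clk=1 d=0 b=0
  Δ1: clk:1→0
  (1Δ to stable)
t=14 Δ0: a=1 c=1 clk=0 d=0 b=0
  Δ1: clk:0→1
  Δ2: c:1→0, b:0→1
  Δ3: a:1→0
  (3Δ to stable)
t=15 Δ0: a=0 c=0 clk=1 d=0 b=1
  Δ1: clk:1→0
  (1Δ to stable)
t=16 Δ0: a=0 c=0 clk=0 d=0 b=1
  Δ1: clk:0→1
  Δ2: c:0→1, b:1→0
  Δ3: a:0→1
  (3Δ to stable)
t=17 Δ0: a=1 c=1 clk=1 d=0 b=0
  Δ1: clk:1→0
  (1Δ to stable)
t=18 Δ0: a=1 c=1 clk=0 d=0 b=0
  Δ1: clk:0→1
  Δ2: c:1→0, b:0→1
  Δ3: a:1→0
  (3Δ to stable)
t=19 Δ0: a=0 c=0 clk=1 d=0 b=1
  Δ1: clk:1→0
  (1Δ to stable)

1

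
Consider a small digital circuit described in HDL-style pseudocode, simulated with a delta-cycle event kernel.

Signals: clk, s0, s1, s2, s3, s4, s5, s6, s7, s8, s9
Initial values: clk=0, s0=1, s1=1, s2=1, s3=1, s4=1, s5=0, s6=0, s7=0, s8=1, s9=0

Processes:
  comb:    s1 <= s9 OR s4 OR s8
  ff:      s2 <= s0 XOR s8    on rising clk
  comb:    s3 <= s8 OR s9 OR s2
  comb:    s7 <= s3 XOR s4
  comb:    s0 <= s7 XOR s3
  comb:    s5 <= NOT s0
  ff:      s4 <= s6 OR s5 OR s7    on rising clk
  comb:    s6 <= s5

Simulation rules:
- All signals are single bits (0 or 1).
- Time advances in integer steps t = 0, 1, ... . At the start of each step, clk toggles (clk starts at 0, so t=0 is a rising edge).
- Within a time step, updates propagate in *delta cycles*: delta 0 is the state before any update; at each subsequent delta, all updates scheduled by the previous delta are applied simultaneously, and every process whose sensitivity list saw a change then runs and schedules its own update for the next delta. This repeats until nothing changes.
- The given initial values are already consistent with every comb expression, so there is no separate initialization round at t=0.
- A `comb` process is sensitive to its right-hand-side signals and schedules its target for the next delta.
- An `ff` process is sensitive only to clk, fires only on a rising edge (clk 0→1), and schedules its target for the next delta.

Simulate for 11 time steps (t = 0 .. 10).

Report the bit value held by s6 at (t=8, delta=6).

1

t=0 Δ0: s3=1 s5=0 s0=1 clk=0 s7=0 s8=1 s2=1 s1=1 s4=1 s6=0 s9=0
  Δ1: clk:0→1
  Δ2: s2:1→0, s4:1→0
  Δ3: s7:0→1
  Δ4: s0:1→0
  Δ5: s5:0→1
  Δ6: s6:0→1
  (6Δ to stable)
t=1 Δ0: s3=1 s5=1 s0=0 clk=1 s7=1 s8=1 s2=0 s1=1 s4=0 s6=1 s9=0
  Δ1: clk:1→0
  (1Δ to stable)
t=2 Δ0: s3=1 s5=1 s0=0 clk=0 s7=1 s8=1 s2=0 s1=1 s4=0 s6=1 s9=0
  Δ1: clk:0→1
  Δ2: s2:0→1, s4:0→1
  Δ3: s7:1→0
  Δ4: s0:0→1
  Δ5: s5:1→0
  Δ6: s6:1→0
  (6Δ to stable)
t=3 Δ0: s3=1 s5=0 s0=1 clk=1 s7=0 s8=1 s2=1 s1=1 s4=1 s6=0 s9=0
  Δ1: clk:1→0
  (1Δ to stable)
t=4 Δ0: s3=1 s5=0 s0=1 clk=0 s7=0 s8=1 s2=1 s1=1 s4=1 s6=0 s9=0
  Δ1: clk:0→1
  Δ2: s2:1→0, s4:1→0
  Δ3: s7:0→1
  Δ4: s0:1→0
  Δ5: s5:0→1
  Δ6: s6:0→1
  (6Δ to stable)
t=5 Δ0: s3=1 s5=1 s0=0 clk=1 s7=1 s8=1 s2=0 s1=1 s4=0 s6=1 s9=0
  Δ1: clk:1→0
  (1Δ to stable)
t=6 Δ0: s3=1 s5=1 s0=0 clk=0 s7=1 s8=1 s2=0 s1=1 s4=0 s6=1 s9=0
  Δ1: clk:0→1
  Δ2: s2:0→1, s4:0→1
  Δ3: s7:1→0
  Δ4: s0:0→1
  Δ5: s5:1→0
  Δ6: s6:1→0
  (6Δ to stable)
t=7 Δ0: s3=1 s5=0 s0=1 clk=1 s7=0 s8=1 s2=1 s1=1 s4=1 s6=0 s9=0
  Δ1: clk:1→0
  (1Δ to stable)
t=8 Δ0: s3=1 s5=0 s0=1 clk=0 s7=0 s8=1 s2=1 s1=1 s4=1 s6=0 s9=0
  Δ1: clk:0→1
  Δ2: s2:1→0, s4:1→0
  Δ3: s7:0→1
  Δ4: s0:1→0
  Δ5: s5:0→1
  Δ6: s6:0→1
  (6Δ to stable)
t=9 Δ0: s3=1 s5=1 s0=0 clk=1 s7=1 s8=1 s2=0 s1=1 s4=0 s6=1 s9=0
  Δ1: clk:1→0
  (1Δ to stable)
t=10 Δ0: s3=1 s5=1 s0=0 clk=0 s7=1 s8=1 s2=0 s1=1 s4=0 s6=1 s9=0
  Δ1: clk:0→1
  Δ2: s2:0→1, s4:0→1
  Δ3: s7:1→0
  Δ4: s0:0→1
  Δ5: s5:1→0
  Δ6: s6:1→0
  (6Δ to stable)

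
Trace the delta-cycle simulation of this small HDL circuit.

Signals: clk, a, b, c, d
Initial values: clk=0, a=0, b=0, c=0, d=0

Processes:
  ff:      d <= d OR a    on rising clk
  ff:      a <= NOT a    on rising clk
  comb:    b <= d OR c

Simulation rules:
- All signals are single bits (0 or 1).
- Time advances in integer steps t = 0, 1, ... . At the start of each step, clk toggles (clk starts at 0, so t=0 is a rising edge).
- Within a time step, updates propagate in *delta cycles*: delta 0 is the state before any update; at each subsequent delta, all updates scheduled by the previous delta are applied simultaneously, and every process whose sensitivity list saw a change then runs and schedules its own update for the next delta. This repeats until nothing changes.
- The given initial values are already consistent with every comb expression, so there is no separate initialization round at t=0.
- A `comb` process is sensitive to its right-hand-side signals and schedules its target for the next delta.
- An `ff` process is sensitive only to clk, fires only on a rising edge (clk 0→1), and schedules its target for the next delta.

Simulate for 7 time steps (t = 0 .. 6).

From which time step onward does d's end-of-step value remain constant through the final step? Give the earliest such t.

t0.Δ0 b=0 c=0 d=0 clk=0 a=0
t0.Δ1 b=0 c=0 d=0 clk=1 a=0
t0.Δ2 b=0 c=0 d=0 clk=1 a=1
t1.Δ0 b=0 c=0 d=0 clk=1 a=1
t1.Δ1 b=0 c=0 d=0 clk=0 a=1
t2.Δ0 b=0 c=0 d=0 clk=0 a=1
t2.Δ1 b=0 c=0 d=0 clk=1 a=1
t2.Δ2 b=0 c=0 d=1 clk=1 a=0
t2.Δ3 b=1 c=0 d=1 clk=1 a=0
t3.Δ0 b=1 c=0 d=1 clk=1 a=0
t3.Δ1 b=1 c=0 d=1 clk=0 a=0
t4.Δ0 b=1 c=0 d=1 clk=0 a=0
t4.Δ1 b=1 c=0 d=1 clk=1 a=0
t4.Δ2 b=1 c=0 d=1 clk=1 a=1
t5.Δ0 b=1 c=0 d=1 clk=1 a=1
t5.Δ1 b=1 c=0 d=1 clk=0 a=1
t6.Δ0 b=1 c=0 d=1 clk=0 a=1
t6.Δ1 b=1 c=0 d=1 clk=1 a=1
t6.Δ2 b=1 c=0 d=1 clk=1 a=0

2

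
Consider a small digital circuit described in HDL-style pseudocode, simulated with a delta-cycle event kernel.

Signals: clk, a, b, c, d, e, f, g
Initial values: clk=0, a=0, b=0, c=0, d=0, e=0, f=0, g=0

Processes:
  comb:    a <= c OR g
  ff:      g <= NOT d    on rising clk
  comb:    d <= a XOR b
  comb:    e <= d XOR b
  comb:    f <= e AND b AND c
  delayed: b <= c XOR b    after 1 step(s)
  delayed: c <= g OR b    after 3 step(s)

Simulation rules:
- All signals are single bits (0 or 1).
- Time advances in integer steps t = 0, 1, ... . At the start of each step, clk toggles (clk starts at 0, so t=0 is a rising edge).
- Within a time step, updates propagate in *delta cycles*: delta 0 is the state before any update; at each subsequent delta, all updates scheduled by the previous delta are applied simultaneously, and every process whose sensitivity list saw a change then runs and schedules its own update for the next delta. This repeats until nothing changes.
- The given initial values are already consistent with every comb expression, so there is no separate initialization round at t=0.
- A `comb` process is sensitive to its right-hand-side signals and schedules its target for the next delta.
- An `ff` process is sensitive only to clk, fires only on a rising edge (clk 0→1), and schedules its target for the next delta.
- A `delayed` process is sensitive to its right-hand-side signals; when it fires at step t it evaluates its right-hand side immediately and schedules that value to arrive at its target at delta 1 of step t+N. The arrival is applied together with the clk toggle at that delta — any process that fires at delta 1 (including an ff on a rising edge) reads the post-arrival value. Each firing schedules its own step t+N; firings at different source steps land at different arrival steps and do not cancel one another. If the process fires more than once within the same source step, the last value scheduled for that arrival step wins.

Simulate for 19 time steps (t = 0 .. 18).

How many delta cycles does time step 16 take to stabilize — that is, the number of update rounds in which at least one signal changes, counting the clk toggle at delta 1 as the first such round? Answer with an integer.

3

t0.Δ0 g=0 e=0 f=0 a=0 b=0 d=0 c=0 clk=0
t0.Δ1 g=0 e=0 f=0 a=0 b=0 d=0 c=0 clk=1
t0.Δ2 g=1 e=0 f=0 a=0 b=0 d=0 c=0 clk=1
t0.Δ3 g=1 e=0 f=0 a=1 b=0 d=0 c=0 clk=1
t0.Δ4 g=1 e=0 f=0 a=1 b=0 d=1 c=0 clk=1
t0.Δ5 g=1 e=1 f=0 a=1 b=0 d=1 c=0 clk=1
t1.Δ0 g=1 e=1 f=0 a=1 b=0 d=1 c=0 clk=1
t1.Δ1 g=1 e=1 f=0 a=1 b=0 d=1 c=0 clk=0
t2.Δ0 g=1 e=1 f=0 a=1 b=0 d=1 c=0 clk=0
t2.Δ1 g=1 e=1 f=0 a=1 b=0 d=1 c=0 clk=1
t2.Δ2 g=0 e=1 f=0 a=1 b=0 d=1 c=0 clk=1
t2.Δ3 g=0 e=1 f=0 a=0 b=0 d=1 c=0 clk=1
t2.Δ4 g=0 e=1 f=0 a=0 b=0 d=0 c=0 clk=1
t2.Δ5 g=0 e=0 f=0 a=0 b=0 d=0 c=0 clk=1
t3.Δ0 g=0 e=0 f=0 a=0 b=0 d=0 c=0 clk=1
t3.Δ1 g=0 e=0 f=0 a=0 b=0 d=0 c=1 clk=0
t3.Δ2 g=0 e=0 f=0 a=1 b=0 d=0 c=1 clk=0
t3.Δ3 g=0 e=0 f=0 a=1 b=0 d=1 c=1 clk=0
t3.Δ4 g=0 e=1 f=0 a=1 b=0 d=1 c=1 clk=0
t4.Δ0 g=0 e=1 f=0 a=1 b=0 d=1 c=1 clk=0
t4.Δ1 g=0 e=1 f=0 a=1 b=1 d=1 c=1 clk=1
t4.Δ2 g=0 e=0 f=1 a=1 b=1 d=0 c=1 clk=1
t4.Δ3 g=0 e=1 f=0 a=1 b=1 d=0 c=1 clk=1
t4.Δ4 g=0 e=1 f=1 a=1 b=1 d=0 c=1 clk=1
t5.Δ0 g=0 e=1 f=1 a=1 b=1 d=0 c=1 clk=1
t5.Δ1 g=0 e=1 f=1 a=1 b=0 d=0 c=0 clk=0
t5.Δ2 g=0 e=0 f=0 a=0 b=0 d=1 c=0 clk=0
t5.Δ3 g=0 e=1 f=0 a=0 b=0 d=0 c=0 clk=0
t5.Δ4 g=0 e=0 f=0 a=0 b=0 d=0 c=0 clk=0
t6.Δ0 g=0 e=0 f=0 a=0 b=0 d=0 c=0 clk=0
t6.Δ1 g=0 e=0 f=0 a=0 b=0 d=0 c=0 clk=1
t6.Δ2 g=1 e=0 f=0 a=0 b=0 d=0 c=0 clk=1
t6.Δ3 g=1 e=0 f=0 a=1 b=0 d=0 c=0 clk=1
t6.Δ4 g=1 e=0 f=0 a=1 b=0 d=1 c=0 clk=1
t6.Δ5 g=1 e=1 f=0 a=1 b=0 d=1 c=0 clk=1
t7.Δ0 g=1 e=1 f=0 a=1 b=0 d=1 c=0 clk=1
t7.Δ1 g=1 e=1 f=0 a=1 b=0 d=1 c=1 clk=0
t8.Δ0 g=1 e=1 f=0 a=1 b=0 d=1 c=1 clk=0
t8.Δ1 g=1 e=1 f=0 a=1 b=1 d=1 c=0 clk=1
t8.Δ2 g=0 e=0 f=0 a=1 b=1 d=0 c=0 clk=1
t8.Δ3 g=0 e=1 f=0 a=0 b=1 d=0 c=0 clk=1
t8.Δ4 g=0 e=1 f=0 a=0 b=1 d=1 c=0 clk=1
t8.Δ5 g=0 e=0 f=0 a=0 b=1 d=1 c=0 clk=1
t9.Δ0 g=0 e=0 f=0 a=0 b=1 d=1 c=0 clk=1
t9.Δ1 g=0 e=0 f=0 a=0 b=1 d=1 c=1 clk=0
t9.Δ2 g=0 e=0 f=0 a=1 b=1 d=1 c=1 clk=0
t9.Δ3 g=0 e=0 f=0 a=1 b=1 d=0 c=1 clk=0
t9.Δ4 g=0 e=1 f=0 a=1 b=1 d=0 c=1 clk=0
t9.Δ5 g=0 e=1 f=1 a=1 b=1 d=0 c=1 clk=0
t10.Δ0 g=0 e=1 f=1 a=1 b=1 d=0 c=1 clk=0
t10.Δ1 g=0 e=1 f=1 a=1 b=0 d=0 c=1 clk=1
t10.Δ2 g=1 e=0 f=0 a=1 b=0 d=1 c=1 clk=1
t10.Δ3 g=1 e=1 f=0 a=1 b=0 d=1 c=1 clk=1
t11.Δ0 g=1 e=1 f=0 a=1 b=0 d=1 c=1 clk=1
t11.Δ1 g=1 e=1 f=0 a=1 b=1 d=1 c=1 clk=0
t11.Δ2 g=1 e=0 f=1 a=1 b=1 d=0 c=1 clk=0
t11.Δ3 g=1 e=1 f=0 a=1 b=1 d=0 c=1 clk=0
t11.Δ4 g=1 e=1 f=1 a=1 b=1 d=0 c=1 clk=0
t12.Δ0 g=1 e=1 f=1 a=1 b=1 d=0 c=1 clk=0
t12.Δ1 g=1 e=1 f=1 a=1 b=0 d=0 c=1 clk=1
t12.Δ2 g=1 e=0 f=0 a=1 b=0 d=1 c=1 clk=1
t12.Δ3 g=1 e=1 f=0 a=1 b=0 d=1 c=1 clk=1
t13.Δ0 g=1 e=1 f=0 a=1 b=0 d=1 c=1 clk=1
t13.Δ1 g=1 e=1 f=0 a=1 b=1 d=1 c=1 clk=0
t13.Δ2 g=1 e=0 f=1 a=1 b=1 d=0 c=1 clk=0
t13.Δ3 g=1 e=1 f=0 a=1 b=1 d=0 c=1 clk=0
t13.Δ4 g=1 e=1 f=1 a=1 b=1 d=0 c=1 clk=0
t14.Δ0 g=1 e=1 f=1 a=1 b=1 d=0 c=1 clk=0
t14.Δ1 g=1 e=1 f=1 a=1 b=0 d=0 c=1 clk=1
t14.Δ2 g=1 e=0 f=0 a=1 b=0 d=1 c=1 clk=1
t14.Δ3 g=1 e=1 f=0 a=1 b=0 d=1 c=1 clk=1
t15.Δ0 g=1 e=1 f=0 a=1 b=0 d=1 c=1 clk=1
t15.Δ1 g=1 e=1 f=0 a=1 b=1 d=1 c=1 clk=0
t15.Δ2 g=1 e=0 f=1 a=1 b=1 d=0 c=1 clk=0
t15.Δ3 g=1 e=1 f=0 a=1 b=1 d=0 c=1 clk=0
t15.Δ4 g=1 e=1 f=1 a=1 b=1 d=0 c=1 clk=0
t16.Δ0 g=1 e=1 f=1 a=1 b=1 d=0 c=1 clk=0
t16.Δ1 g=1 e=1 f=1 a=1 b=0 d=0 c=1 clk=1
t16.Δ2 g=1 e=0 f=0 a=1 b=0 d=1 c=1 clk=1
t16.Δ3 g=1 e=1 f=0 a=1 b=0 d=1 c=1 clk=1
t17.Δ0 g=1 e=1 f=0 a=1 b=0 d=1 c=1 clk=1
t17.Δ1 g=1 e=1 f=0 a=1 b=1 d=1 c=1 clk=0
t17.Δ2 g=1 e=0 f=1 a=1 b=1 d=0 c=1 clk=0
t17.Δ3 g=1 e=1 f=0 a=1 b=1 d=0 c=1 clk=0
t17.Δ4 g=1 e=1 f=1 a=1 b=1 d=0 c=1 clk=0
t18.Δ0 g=1 e=1 f=1 a=1 b=1 d=0 c=1 clk=0
t18.Δ1 g=1 e=1 f=1 a=1 b=0 d=0 c=1 clk=1
t18.Δ2 g=1 e=0 f=0 a=1 b=0 d=1 c=1 clk=1
t18.Δ3 g=1 e=1 f=0 a=1 b=0 d=1 c=1 clk=1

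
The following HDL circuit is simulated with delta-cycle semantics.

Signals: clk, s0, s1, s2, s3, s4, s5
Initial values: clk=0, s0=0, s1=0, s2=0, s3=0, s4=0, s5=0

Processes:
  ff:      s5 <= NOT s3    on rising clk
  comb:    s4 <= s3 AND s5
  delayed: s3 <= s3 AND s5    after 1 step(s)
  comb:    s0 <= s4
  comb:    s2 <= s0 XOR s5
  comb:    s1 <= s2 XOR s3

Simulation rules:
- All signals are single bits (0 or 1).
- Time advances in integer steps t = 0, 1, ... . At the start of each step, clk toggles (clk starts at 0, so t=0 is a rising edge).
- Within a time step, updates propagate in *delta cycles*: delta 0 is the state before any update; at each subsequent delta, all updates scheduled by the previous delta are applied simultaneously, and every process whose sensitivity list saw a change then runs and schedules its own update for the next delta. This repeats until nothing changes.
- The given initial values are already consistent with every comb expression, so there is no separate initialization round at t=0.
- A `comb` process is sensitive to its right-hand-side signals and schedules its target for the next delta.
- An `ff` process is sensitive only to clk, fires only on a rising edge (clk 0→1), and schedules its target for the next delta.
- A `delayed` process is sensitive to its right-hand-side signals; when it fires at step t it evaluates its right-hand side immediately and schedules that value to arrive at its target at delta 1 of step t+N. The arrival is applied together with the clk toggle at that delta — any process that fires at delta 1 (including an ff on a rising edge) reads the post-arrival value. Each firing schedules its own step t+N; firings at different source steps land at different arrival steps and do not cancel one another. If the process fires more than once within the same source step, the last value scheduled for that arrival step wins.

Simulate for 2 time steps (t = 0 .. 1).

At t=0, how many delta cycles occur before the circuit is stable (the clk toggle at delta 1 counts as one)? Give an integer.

t=0 Δ0: s1=0 s2=0 s4=0 s5=0 s0=0 clk=0 s3=0
  Δ1: clk:0→1
  Δ2: s5:0→1
  Δ3: s2:0→1
  Δ4: s1:0→1
  (4Δ to stable)
t=1 Δ0: s1=1 s2=1 s4=0 s5=1 s0=0 clk=1 s3=0
  Δ1: clk:1→0
  (1Δ to stable)

4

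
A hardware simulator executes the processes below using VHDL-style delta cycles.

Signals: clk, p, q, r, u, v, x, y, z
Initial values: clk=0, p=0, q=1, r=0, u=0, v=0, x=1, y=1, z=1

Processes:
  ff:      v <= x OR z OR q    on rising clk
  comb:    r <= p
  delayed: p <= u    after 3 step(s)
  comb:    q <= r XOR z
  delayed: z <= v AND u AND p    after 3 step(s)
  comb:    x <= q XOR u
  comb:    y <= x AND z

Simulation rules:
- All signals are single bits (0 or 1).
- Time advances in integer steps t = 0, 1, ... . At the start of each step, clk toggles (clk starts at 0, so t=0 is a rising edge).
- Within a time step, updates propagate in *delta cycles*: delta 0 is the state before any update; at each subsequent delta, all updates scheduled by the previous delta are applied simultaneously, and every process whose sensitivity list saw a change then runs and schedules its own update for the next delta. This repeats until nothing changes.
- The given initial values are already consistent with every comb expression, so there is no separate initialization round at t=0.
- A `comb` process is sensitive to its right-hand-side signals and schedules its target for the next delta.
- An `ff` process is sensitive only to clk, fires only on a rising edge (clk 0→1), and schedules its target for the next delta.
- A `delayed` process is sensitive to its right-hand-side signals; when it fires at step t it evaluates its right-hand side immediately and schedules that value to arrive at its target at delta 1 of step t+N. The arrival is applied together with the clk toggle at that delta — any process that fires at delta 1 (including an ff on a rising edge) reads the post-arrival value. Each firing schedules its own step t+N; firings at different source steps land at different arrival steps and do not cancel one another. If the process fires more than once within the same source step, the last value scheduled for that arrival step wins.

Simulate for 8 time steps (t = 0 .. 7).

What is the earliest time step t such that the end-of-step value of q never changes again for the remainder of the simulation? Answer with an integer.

t0.Δ0 p=0 r=0 clk=0 v=0 u=0 q=1 x=1 y=1 z=1
t0.Δ1 p=0 r=0 clk=1 v=0 u=0 q=1 x=1 y=1 z=1
t0.Δ2 p=0 r=0 clk=1 v=1 u=0 q=1 x=1 y=1 z=1
t1.Δ0 p=0 r=0 clk=1 v=1 u=0 q=1 x=1 y=1 z=1
t1.Δ1 p=0 r=0 clk=0 v=1 u=0 q=1 x=1 y=1 z=1
t2.Δ0 p=0 r=0 clk=0 v=1 u=0 q=1 x=1 y=1 z=1
t2.Δ1 p=0 r=0 clk=1 v=1 u=0 q=1 x=1 y=1 z=1
t3.Δ0 p=0 r=0 clk=1 v=1 u=0 q=1 x=1 y=1 z=1
t3.Δ1 p=0 r=0 clk=0 v=1 u=0 q=1 x=1 y=1 z=0
t3.Δ2 p=0 r=0 clk=0 v=1 u=0 q=0 x=1 y=0 z=0
t3.Δ3 p=0 r=0 clk=0 v=1 u=0 q=0 x=0 y=0 z=0
t4.Δ0 p=0 r=0 clk=0 v=1 u=0 q=0 x=0 y=0 z=0
t4.Δ1 p=0 r=0 clk=1 v=1 u=0 q=0 x=0 y=0 z=0
t4.Δ2 p=0 r=0 clk=1 v=0 u=0 q=0 x=0 y=0 z=0
t5.Δ0 p=0 r=0 clk=1 v=0 u=0 q=0 x=0 y=0 z=0
t5.Δ1 p=0 r=0 clk=0 v=0 u=0 q=0 x=0 y=0 z=0
t6.Δ0 p=0 r=0 clk=0 v=0 u=0 q=0 x=0 y=0 z=0
t6.Δ1 p=0 r=0 clk=1 v=0 u=0 q=0 x=0 y=0 z=0
t7.Δ0 p=0 r=0 clk=1 v=0 u=0 q=0 x=0 y=0 z=0
t7.Δ1 p=0 r=0 clk=0 v=0 u=0 q=0 x=0 y=0 z=0

3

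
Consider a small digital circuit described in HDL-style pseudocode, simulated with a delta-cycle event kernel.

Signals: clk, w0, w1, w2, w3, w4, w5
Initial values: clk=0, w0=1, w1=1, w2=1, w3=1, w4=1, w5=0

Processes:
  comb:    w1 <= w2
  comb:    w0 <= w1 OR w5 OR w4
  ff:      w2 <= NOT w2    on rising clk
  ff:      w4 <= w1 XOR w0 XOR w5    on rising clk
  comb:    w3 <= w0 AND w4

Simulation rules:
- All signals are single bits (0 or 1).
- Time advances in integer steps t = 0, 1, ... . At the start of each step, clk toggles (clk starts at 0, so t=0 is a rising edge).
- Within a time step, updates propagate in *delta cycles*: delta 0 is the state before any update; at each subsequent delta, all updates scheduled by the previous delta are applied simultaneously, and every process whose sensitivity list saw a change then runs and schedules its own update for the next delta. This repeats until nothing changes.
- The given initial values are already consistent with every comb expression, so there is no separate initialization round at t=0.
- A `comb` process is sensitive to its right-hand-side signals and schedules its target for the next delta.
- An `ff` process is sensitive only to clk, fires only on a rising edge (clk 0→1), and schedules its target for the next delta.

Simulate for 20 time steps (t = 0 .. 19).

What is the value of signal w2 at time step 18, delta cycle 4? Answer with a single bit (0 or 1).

[bits: w4,w3,w0,w5,w1,w2,clk]
t=0: Δ0=1110110 Δ1=1110111 Δ2=0110101 Δ3=0010001 Δ4=0000001 | 4Δ
t=1: Δ0=0000001 Δ1=0000000 | 1Δ
t=2: Δ0=0000000 Δ1=0000001 Δ2=0000011 Δ3=0000111 Δ4=0010111 | 4Δ
t=3: Δ0=0010111 Δ1=0010110 | 1Δ
t=4: Δ0=0010110 Δ1=0010111 Δ2=0010101 Δ3=0010001 Δ4=0000001 | 4Δ
t=5: Δ0=0000001 Δ1=0000000 | 1Δ
t=6: Δ0=0000000 Δ1=0000001 Δ2=0000011 Δ3=0000111 Δ4=0010111 | 4Δ
t=7: Δ0=0010111 Δ1=0010110 | 1Δ
t=8: Δ0=0010110 Δ1=0010111 Δ2=0010101 Δ3=0010001 Δ4=0000001 | 4Δ
t=9: Δ0=0000001 Δ1=0000000 | 1Δ
t=10: Δ0=0000000 Δ1=0000001 Δ2=0000011 Δ3=0000111 Δ4=0010111 | 4Δ
t=11: Δ0=0010111 Δ1=0010110 | 1Δ
t=12: Δ0=0010110 Δ1=0010111 Δ2=0010101 Δ3=0010001 Δ4=0000001 | 4Δ
t=13: Δ0=0000001 Δ1=0000000 | 1Δ
t=14: Δ0=0000000 Δ1=0000001 Δ2=0000011 Δ3=0000111 Δ4=0010111 | 4Δ
t=15: Δ0=0010111 Δ1=0010110 | 1Δ
t=16: Δ0=0010110 Δ1=0010111 Δ2=0010101 Δ3=0010001 Δ4=0000001 | 4Δ
t=17: Δ0=0000001 Δ1=0000000 | 1Δ
t=18: Δ0=0000000 Δ1=0000001 Δ2=0000011 Δ3=0000111 Δ4=0010111 | 4Δ
t=19: Δ0=0010111 Δ1=0010110 | 1Δ

1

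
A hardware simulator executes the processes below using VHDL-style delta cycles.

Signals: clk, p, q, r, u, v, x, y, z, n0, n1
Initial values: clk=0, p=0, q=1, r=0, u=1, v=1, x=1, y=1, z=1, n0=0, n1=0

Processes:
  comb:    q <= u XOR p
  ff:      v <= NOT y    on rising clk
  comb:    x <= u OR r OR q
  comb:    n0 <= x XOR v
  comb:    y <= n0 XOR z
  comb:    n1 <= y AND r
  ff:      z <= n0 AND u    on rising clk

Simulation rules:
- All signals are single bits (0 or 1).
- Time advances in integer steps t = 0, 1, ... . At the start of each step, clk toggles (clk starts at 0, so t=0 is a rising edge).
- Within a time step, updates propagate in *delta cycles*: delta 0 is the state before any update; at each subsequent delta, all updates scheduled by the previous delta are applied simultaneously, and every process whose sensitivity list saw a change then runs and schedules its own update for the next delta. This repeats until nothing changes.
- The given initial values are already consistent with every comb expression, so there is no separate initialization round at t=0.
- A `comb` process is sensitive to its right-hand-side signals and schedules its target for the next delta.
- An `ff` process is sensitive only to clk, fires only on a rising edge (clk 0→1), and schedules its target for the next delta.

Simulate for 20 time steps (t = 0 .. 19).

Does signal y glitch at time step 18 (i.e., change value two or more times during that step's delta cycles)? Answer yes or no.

t0.Δ0 n0=0 v=1 r=0 p=0 y=1 n1=0 clk=0 q=1 x=1 u=1 z=1
t0.Δ1 n0=0 v=1 r=0 p=0 y=1 n1=0 clk=1 q=1 x=1 u=1 z=1
t0.Δ2 n0=0 v=0 r=0 p=0 y=1 n1=0 clk=1 q=1 x=1 u=1 z=0
t0.Δ3 n0=1 v=0 r=0 p=0 y=0 n1=0 clk=1 q=1 x=1 u=1 z=0
t0.Δ4 n0=1 v=0 r=0 p=0 y=1 n1=0 clk=1 q=1 x=1 u=1 z=0
t1.Δ0 n0=1 v=0 r=0 p=0 y=1 n1=0 clk=1 q=1 x=1 u=1 z=0
t1.Δ1 n0=1 v=0 r=0 p=0 y=1 n1=0 clk=0 q=1 x=1 u=1 z=0
t2.Δ0 n0=1 v=0 r=0 p=0 y=1 n1=0 clk=0 q=1 x=1 u=1 z=0
t2.Δ1 n0=1 v=0 r=0 p=0 y=1 n1=0 clk=1 q=1 x=1 u=1 z=0
t2.Δ2 n0=1 v=0 r=0 p=0 y=1 n1=0 clk=1 q=1 x=1 u=1 z=1
t2.Δ3 n0=1 v=0 r=0 p=0 y=0 n1=0 clk=1 q=1 x=1 u=1 z=1
t3.Δ0 n0=1 v=0 r=0 p=0 y=0 n1=0 clk=1 q=1 x=1 u=1 z=1
t3.Δ1 n0=1 v=0 r=0 p=0 y=0 n1=0 clk=0 q=1 x=1 u=1 z=1
t4.Δ0 n0=1 v=0 r=0 p=0 y=0 n1=0 clk=0 q=1 x=1 u=1 z=1
t4.Δ1 n0=1 v=0 r=0 p=0 y=0 n1=0 clk=1 q=1 x=1 u=1 z=1
t4.Δ2 n0=1 v=1 r=0 p=0 y=0 n1=0 clk=1 q=1 x=1 u=1 z=1
t4.Δ3 n0=0 v=1 r=0 p=0 y=0 n1=0 clk=1 q=1 x=1 u=1 z=1
t4.Δ4 n0=0 v=1 r=0 p=0 y=1 n1=0 clk=1 q=1 x=1 u=1 z=1
t5.Δ0 n0=0 v=1 r=0 p=0 y=1 n1=0 clk=1 q=1 x=1 u=1 z=1
t5.Δ1 n0=0 v=1 r=0 p=0 y=1 n1=0 clk=0 q=1 x=1 u=1 z=1
t6.Δ0 n0=0 v=1 r=0 p=0 y=1 n1=0 clk=0 q=1 x=1 u=1 z=1
t6.Δ1 n0=0 v=1 r=0 p=0 y=1 n1=0 clk=1 q=1 x=1 u=1 z=1
t6.Δ2 n0=0 v=0 r=0 p=0 y=1 n1=0 clk=1 q=1 x=1 u=1 z=0
t6.Δ3 n0=1 v=0 r=0 p=0 y=0 n1=0 clk=1 q=1 x=1 u=1 z=0
t6.Δ4 n0=1 v=0 r=0 p=0 y=1 n1=0 clk=1 q=1 x=1 u=1 z=0
t7.Δ0 n0=1 v=0 r=0 p=0 y=1 n1=0 clk=1 q=1 x=1 u=1 z=0
t7.Δ1 n0=1 v=0 r=0 p=0 y=1 n1=0 clk=0 q=1 x=1 u=1 z=0
t8.Δ0 n0=1 v=0 r=0 p=0 y=1 n1=0 clk=0 q=1 x=1 u=1 z=0
t8.Δ1 n0=1 v=0 r=0 p=0 y=1 n1=0 clk=1 q=1 x=1 u=1 z=0
t8.Δ2 n0=1 v=0 r=0 p=0 y=1 n1=0 clk=1 q=1 x=1 u=1 z=1
t8.Δ3 n0=1 v=0 r=0 p=0 y=0 n1=0 clk=1 q=1 x=1 u=1 z=1
t9.Δ0 n0=1 v=0 r=0 p=0 y=0 n1=0 clk=1 q=1 x=1 u=1 z=1
t9.Δ1 n0=1 v=0 r=0 p=0 y=0 n1=0 clk=0 q=1 x=1 u=1 z=1
t10.Δ0 n0=1 v=0 r=0 p=0 y=0 n1=0 clk=0 q=1 x=1 u=1 z=1
t10.Δ1 n0=1 v=0 r=0 p=0 y=0 n1=0 clk=1 q=1 x=1 u=1 z=1
t10.Δ2 n0=1 v=1 r=0 p=0 y=0 n1=0 clk=1 q=1 x=1 u=1 z=1
t10.Δ3 n0=0 v=1 r=0 p=0 y=0 n1=0 clk=1 q=1 x=1 u=1 z=1
t10.Δ4 n0=0 v=1 r=0 p=0 y=1 n1=0 clk=1 q=1 x=1 u=1 z=1
t11.Δ0 n0=0 v=1 r=0 p=0 y=1 n1=0 clk=1 q=1 x=1 u=1 z=1
t11.Δ1 n0=0 v=1 r=0 p=0 y=1 n1=0 clk=0 q=1 x=1 u=1 z=1
t12.Δ0 n0=0 v=1 r=0 p=0 y=1 n1=0 clk=0 q=1 x=1 u=1 z=1
t12.Δ1 n0=0 v=1 r=0 p=0 y=1 n1=0 clk=1 q=1 x=1 u=1 z=1
t12.Δ2 n0=0 v=0 r=0 p=0 y=1 n1=0 clk=1 q=1 x=1 u=1 z=0
t12.Δ3 n0=1 v=0 r=0 p=0 y=0 n1=0 clk=1 q=1 x=1 u=1 z=0
t12.Δ4 n0=1 v=0 r=0 p=0 y=1 n1=0 clk=1 q=1 x=1 u=1 z=0
t13.Δ0 n0=1 v=0 r=0 p=0 y=1 n1=0 clk=1 q=1 x=1 u=1 z=0
t13.Δ1 n0=1 v=0 r=0 p=0 y=1 n1=0 clk=0 q=1 x=1 u=1 z=0
t14.Δ0 n0=1 v=0 r=0 p=0 y=1 n1=0 clk=0 q=1 x=1 u=1 z=0
t14.Δ1 n0=1 v=0 r=0 p=0 y=1 n1=0 clk=1 q=1 x=1 u=1 z=0
t14.Δ2 n0=1 v=0 r=0 p=0 y=1 n1=0 clk=1 q=1 x=1 u=1 z=1
t14.Δ3 n0=1 v=0 r=0 p=0 y=0 n1=0 clk=1 q=1 x=1 u=1 z=1
t15.Δ0 n0=1 v=0 r=0 p=0 y=0 n1=0 clk=1 q=1 x=1 u=1 z=1
t15.Δ1 n0=1 v=0 r=0 p=0 y=0 n1=0 clk=0 q=1 x=1 u=1 z=1
t16.Δ0 n0=1 v=0 r=0 p=0 y=0 n1=0 clk=0 q=1 x=1 u=1 z=1
t16.Δ1 n0=1 v=0 r=0 p=0 y=0 n1=0 clk=1 q=1 x=1 u=1 z=1
t16.Δ2 n0=1 v=1 r=0 p=0 y=0 n1=0 clk=1 q=1 x=1 u=1 z=1
t16.Δ3 n0=0 v=1 r=0 p=0 y=0 n1=0 clk=1 q=1 x=1 u=1 z=1
t16.Δ4 n0=0 v=1 r=0 p=0 y=1 n1=0 clk=1 q=1 x=1 u=1 z=1
t17.Δ0 n0=0 v=1 r=0 p=0 y=1 n1=0 clk=1 q=1 x=1 u=1 z=1
t17.Δ1 n0=0 v=1 r=0 p=0 y=1 n1=0 clk=0 q=1 x=1 u=1 z=1
t18.Δ0 n0=0 v=1 r=0 p=0 y=1 n1=0 clk=0 q=1 x=1 u=1 z=1
t18.Δ1 n0=0 v=1 r=0 p=0 y=1 n1=0 clk=1 q=1 x=1 u=1 z=1
t18.Δ2 n0=0 v=0 r=0 p=0 y=1 n1=0 clk=1 q=1 x=1 u=1 z=0
t18.Δ3 n0=1 v=0 r=0 p=0 y=0 n1=0 clk=1 q=1 x=1 u=1 z=0
t18.Δ4 n0=1 v=0 r=0 p=0 y=1 n1=0 clk=1 q=1 x=1 u=1 z=0
t19.Δ0 n0=1 v=0 r=0 p=0 y=1 n1=0 clk=1 q=1 x=1 u=1 z=0
t19.Δ1 n0=1 v=0 r=0 p=0 y=1 n1=0 clk=0 q=1 x=1 u=1 z=0

yes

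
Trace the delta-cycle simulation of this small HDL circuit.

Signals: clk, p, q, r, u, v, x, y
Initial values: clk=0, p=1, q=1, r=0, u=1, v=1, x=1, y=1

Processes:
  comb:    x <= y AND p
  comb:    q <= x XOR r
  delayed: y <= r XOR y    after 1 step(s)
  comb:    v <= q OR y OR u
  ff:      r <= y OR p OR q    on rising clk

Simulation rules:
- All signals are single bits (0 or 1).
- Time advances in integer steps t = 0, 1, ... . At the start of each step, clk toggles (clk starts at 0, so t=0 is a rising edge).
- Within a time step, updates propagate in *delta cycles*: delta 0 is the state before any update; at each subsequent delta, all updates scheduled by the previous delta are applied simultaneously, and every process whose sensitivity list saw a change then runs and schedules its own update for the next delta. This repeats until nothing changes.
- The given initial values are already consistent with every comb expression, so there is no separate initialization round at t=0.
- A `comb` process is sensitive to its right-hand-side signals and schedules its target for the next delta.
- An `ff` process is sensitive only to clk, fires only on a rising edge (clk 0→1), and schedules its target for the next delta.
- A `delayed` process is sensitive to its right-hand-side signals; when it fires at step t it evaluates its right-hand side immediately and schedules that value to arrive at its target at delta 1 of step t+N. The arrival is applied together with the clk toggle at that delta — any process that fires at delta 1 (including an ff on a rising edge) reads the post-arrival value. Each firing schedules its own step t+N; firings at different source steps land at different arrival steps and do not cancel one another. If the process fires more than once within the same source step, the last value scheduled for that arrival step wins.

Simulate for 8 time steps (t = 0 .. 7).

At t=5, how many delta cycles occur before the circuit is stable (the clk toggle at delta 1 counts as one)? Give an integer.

t=0 Δ0: x=1 v=1 p=1 y=1 q=1 clk=0 r=0 u=1
  Δ1: clk:0→1
  Δ2: r:0→1
  Δ3: q:1→0
  (3Δ to stable)
t=1 Δ0: x=1 v=1 p=1 y=1 q=0 clk=1 r=1 u=1
  Δ1: y:1→0, clk:1→0
  Δ2: x:1→0
  Δ3: q:0→1
  (3Δ to stable)
t=2 Δ0: x=0 v=1 p=1 y=0 q=1 clk=0 r=1 u=1
  Δ1: y:0→1, clk:0→1
  Δ2: x:0→1
  Δ3: q:1→0
  (3Δ to stable)
t=3 Δ0: x=1 v=1 p=1 y=1 q=0 clk=1 r=1 u=1
  Δ1: y:1→0, clk:1→0
  Δ2: x:1→0
  Δ3: q:0→1
  (3Δ to stable)
t=4 Δ0: x=0 v=1 p=1 y=0 q=1 clk=0 r=1 u=1
  Δ1: y:0→1, clk:0→1
  Δ2: x:0→1
  Δ3: q:1→0
  (3Δ to stable)
t=5 Δ0: x=1 v=1 p=1 y=1 q=0 clk=1 r=1 u=1
  Δ1: y:1→0, clk:1→0
  Δ2: x:1→0
  Δ3: q:0→1
  (3Δ to stable)
t=6 Δ0: x=0 v=1 p=1 y=0 q=1 clk=0 r=1 u=1
  Δ1: y:0→1, clk:0→1
  Δ2: x:0→1
  Δ3: q:1→0
  (3Δ to stable)
t=7 Δ0: x=1 v=1 p=1 y=1 q=0 clk=1 r=1 u=1
  Δ1: y:1→0, clk:1→0
  Δ2: x:1→0
  Δ3: q:0→1
  (3Δ to stable)

3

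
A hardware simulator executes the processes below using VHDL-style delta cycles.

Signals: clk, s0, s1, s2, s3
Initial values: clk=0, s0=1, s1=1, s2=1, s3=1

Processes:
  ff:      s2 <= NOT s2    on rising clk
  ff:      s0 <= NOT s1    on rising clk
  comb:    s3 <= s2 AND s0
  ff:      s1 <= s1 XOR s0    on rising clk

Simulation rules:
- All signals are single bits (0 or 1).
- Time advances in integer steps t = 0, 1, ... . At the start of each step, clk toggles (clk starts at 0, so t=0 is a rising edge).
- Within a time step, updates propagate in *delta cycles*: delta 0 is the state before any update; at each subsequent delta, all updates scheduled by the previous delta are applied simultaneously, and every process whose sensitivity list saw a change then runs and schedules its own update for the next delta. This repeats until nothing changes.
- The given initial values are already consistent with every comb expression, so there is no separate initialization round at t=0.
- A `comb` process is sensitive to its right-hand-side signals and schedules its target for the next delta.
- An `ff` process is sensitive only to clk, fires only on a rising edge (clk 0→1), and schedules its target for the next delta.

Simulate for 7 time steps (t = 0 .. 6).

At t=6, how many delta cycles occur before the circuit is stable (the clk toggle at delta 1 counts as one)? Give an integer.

[bits: s3,s1,s2,clk,s0]
t=0: Δ0=11101 Δ1=11111 Δ2=10010 Δ3=00010 | 3Δ
t=1: Δ0=00010 Δ1=00000 | 1Δ
t=2: Δ0=00000 Δ1=00010 Δ2=00111 Δ3=10111 | 3Δ
t=3: Δ0=10111 Δ1=10101 | 1Δ
t=4: Δ0=10101 Δ1=10111 Δ2=11011 Δ3=01011 | 3Δ
t=5: Δ0=01011 Δ1=01001 | 1Δ
t=6: Δ0=01001 Δ1=01011 Δ2=00110 | 2Δ

2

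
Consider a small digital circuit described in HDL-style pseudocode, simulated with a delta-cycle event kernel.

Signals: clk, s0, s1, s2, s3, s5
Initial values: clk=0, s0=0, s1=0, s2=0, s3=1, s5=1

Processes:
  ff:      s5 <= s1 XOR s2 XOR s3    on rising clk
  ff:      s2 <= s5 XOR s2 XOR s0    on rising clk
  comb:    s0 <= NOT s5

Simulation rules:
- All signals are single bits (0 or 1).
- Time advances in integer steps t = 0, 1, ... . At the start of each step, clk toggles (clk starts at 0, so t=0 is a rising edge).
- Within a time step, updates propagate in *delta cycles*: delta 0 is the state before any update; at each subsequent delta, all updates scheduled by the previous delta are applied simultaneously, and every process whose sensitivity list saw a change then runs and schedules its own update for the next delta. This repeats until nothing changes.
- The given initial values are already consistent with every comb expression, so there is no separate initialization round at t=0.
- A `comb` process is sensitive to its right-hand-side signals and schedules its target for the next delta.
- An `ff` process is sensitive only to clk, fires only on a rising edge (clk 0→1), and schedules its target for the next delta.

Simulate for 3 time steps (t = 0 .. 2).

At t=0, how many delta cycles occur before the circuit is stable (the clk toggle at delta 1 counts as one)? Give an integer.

2

t0.Δ0 s0=0 clk=0 s5=1 s1=0 s3=1 s2=0
t0.Δ1 s0=0 clk=1 s5=1 s1=0 s3=1 s2=0
t0.Δ2 s0=0 clk=1 s5=1 s1=0 s3=1 s2=1
t1.Δ0 s0=0 clk=1 s5=1 s1=0 s3=1 s2=1
t1.Δ1 s0=0 clk=0 s5=1 s1=0 s3=1 s2=1
t2.Δ0 s0=0 clk=0 s5=1 s1=0 s3=1 s2=1
t2.Δ1 s0=0 clk=1 s5=1 s1=0 s3=1 s2=1
t2.Δ2 s0=0 clk=1 s5=0 s1=0 s3=1 s2=0
t2.Δ3 s0=1 clk=1 s5=0 s1=0 s3=1 s2=0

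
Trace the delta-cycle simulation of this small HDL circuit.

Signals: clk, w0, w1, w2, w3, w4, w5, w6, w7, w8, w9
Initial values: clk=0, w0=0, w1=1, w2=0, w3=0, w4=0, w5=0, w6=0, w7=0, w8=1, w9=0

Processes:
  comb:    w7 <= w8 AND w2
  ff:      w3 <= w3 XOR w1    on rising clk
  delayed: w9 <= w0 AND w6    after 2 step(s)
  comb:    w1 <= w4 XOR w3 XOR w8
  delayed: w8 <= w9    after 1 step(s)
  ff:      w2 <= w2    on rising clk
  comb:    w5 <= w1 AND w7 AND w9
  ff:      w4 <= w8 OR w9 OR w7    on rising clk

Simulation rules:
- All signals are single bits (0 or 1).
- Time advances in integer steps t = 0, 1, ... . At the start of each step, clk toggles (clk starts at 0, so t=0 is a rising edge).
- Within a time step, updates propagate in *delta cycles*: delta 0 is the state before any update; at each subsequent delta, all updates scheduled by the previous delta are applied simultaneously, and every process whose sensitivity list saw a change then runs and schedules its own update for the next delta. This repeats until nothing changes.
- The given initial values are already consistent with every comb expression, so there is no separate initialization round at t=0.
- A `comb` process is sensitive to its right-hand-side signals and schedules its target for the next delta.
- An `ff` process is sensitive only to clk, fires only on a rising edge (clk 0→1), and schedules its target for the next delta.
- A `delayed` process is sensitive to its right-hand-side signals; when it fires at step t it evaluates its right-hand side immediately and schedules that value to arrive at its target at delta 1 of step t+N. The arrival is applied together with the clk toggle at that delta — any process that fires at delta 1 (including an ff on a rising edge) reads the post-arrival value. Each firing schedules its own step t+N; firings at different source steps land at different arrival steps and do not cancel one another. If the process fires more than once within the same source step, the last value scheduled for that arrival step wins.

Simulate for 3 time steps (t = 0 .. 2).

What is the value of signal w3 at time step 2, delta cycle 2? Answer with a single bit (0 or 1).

0

[bits: w8,w2,w0,w1,clk,w7,w5,w4,w9,w6,w3]
t=0: Δ0=10010000000 Δ1=10011000000 Δ2=10011001001 | 2Δ
t=1: Δ0=10011001001 Δ1=10010001001 | 1Δ
t=2: Δ0=10010001001 Δ1=10011001001 Δ2=10011001000 Δ3=10001001000 | 3Δ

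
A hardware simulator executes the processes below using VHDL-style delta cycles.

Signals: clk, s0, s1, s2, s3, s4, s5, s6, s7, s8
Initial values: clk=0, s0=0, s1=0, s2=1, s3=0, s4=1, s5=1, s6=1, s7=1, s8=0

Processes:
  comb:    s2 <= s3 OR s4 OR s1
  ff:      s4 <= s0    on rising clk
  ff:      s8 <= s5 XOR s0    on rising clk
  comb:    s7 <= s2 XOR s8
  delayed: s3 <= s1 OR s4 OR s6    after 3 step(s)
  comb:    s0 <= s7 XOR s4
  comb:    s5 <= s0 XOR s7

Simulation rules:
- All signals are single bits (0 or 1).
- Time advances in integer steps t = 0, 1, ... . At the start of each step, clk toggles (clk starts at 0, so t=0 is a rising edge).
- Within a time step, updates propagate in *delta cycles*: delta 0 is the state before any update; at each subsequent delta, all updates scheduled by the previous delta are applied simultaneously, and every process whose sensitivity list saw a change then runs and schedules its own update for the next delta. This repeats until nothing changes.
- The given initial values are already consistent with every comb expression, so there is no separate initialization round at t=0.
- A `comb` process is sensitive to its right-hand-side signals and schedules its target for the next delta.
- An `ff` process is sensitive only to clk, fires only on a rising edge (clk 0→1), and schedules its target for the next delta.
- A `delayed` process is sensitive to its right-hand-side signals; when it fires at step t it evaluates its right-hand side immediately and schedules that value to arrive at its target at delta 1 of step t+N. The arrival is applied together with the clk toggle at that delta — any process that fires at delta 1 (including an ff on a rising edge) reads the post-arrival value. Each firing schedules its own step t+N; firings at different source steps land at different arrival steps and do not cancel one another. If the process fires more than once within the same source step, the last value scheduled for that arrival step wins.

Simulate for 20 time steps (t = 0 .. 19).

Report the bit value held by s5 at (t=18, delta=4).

[bits: s3,s4,s6,s5,s1,s7,s2,clk,s8,s0]
t=0: Δ0=0111011000 Δ1=0111011100 Δ2=0011011110 Δ3=0011000111 Δ4=0011010110 Δ5=0011010111 Δ6=0010010111 | 6Δ
t=1: Δ0=0010010111 Δ1=0010010011 | 1Δ
t=2: Δ0=0010010011 Δ1=0010010111 Δ2=0110010111 Δ3=0110011110 Δ4=0111001110 Δ5=0110001111 Δ6=0111001111 | 6Δ
t=3: Δ0=0111001111 Δ1=1111001011 | 1Δ
t=4: Δ0=1111001011 Δ1=1111001111 Δ2=1111001101 Δ3=1111011101 Δ4=1110011100 Δ5=1111011100 | 5Δ
t=5: Δ0=1111011100 Δ1=1111011000 | 1Δ
t=6: Δ0=1111011000 Δ1=1111011100 Δ2=1011011110 Δ3=1011001111 Δ4=1011001110 Δ5=1010001110 | 5Δ
t=7: Δ0=1010001110 Δ1=1010001010 | 1Δ
t=8: Δ0=1010001010 Δ1=1010001110 Δ2=1010001100 Δ3=1010011100 Δ4=1011011101 Δ5=1010011101 | 5Δ
t=9: Δ0=1010011101 Δ1=1010011001 | 1Δ
t=10: Δ0=1010011001 Δ1=1010011101 Δ2=1110011111 Δ3=1110001110 Δ4=1110001111 Δ5=1111001111 | 5Δ
t=11: Δ0=1111001111 Δ1=1111001011 | 1Δ
t=12: Δ0=1111001011 Δ1=1111001111 Δ2=1111001101 Δ3=1111011101 Δ4=1110011100 Δ5=1111011100 | 5Δ
t=13: Δ0=1111011100 Δ1=1111011000 | 1Δ
t=14: Δ0=1111011000 Δ1=1111011100 Δ2=1011011110 Δ3=1011001111 Δ4=1011001110 Δ5=1010001110 | 5Δ
t=15: Δ0=1010001110 Δ1=1010001010 | 1Δ
t=16: Δ0=1010001010 Δ1=1010001110 Δ2=1010001100 Δ3=1010011100 Δ4=1011011101 Δ5=1010011101 | 5Δ
t=17: Δ0=1010011101 Δ1=1010011001 | 1Δ
t=18: Δ0=1010011001 Δ1=1010011101 Δ2=1110011111 Δ3=1110001110 Δ4=1110001111 Δ5=1111001111 | 5Δ
t=19: Δ0=1111001111 Δ1=1111001011 | 1Δ

0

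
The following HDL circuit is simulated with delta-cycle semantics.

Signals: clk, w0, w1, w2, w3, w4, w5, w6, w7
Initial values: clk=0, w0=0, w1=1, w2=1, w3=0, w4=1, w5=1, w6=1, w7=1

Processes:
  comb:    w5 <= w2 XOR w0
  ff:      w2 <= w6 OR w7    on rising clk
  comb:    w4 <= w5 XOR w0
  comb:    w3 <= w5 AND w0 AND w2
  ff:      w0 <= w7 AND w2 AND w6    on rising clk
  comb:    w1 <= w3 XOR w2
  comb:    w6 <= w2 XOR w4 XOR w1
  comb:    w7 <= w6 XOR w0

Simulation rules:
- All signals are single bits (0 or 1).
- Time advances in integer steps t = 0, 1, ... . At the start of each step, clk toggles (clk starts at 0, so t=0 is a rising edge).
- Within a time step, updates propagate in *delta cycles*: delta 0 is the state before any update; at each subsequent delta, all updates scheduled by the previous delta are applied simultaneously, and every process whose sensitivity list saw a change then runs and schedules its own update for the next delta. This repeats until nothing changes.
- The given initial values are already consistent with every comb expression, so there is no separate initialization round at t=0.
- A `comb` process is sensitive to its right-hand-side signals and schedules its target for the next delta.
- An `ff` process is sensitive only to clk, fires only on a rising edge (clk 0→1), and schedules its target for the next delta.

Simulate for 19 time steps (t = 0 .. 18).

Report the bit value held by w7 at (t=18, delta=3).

1

t=0 Δ0: w4=1 w7=1 w6=1 w0=0 clk=0 w3=0 w2=1 w5=1 w1=1
  Δ1: clk:0→1
  Δ2: w0:0→1
  Δ3: w4:1→0, w7:1→0, w3:0→1, w5:1→0
  Δ4: w4:0→1, w6:1→0, w3:1→0, w1:1→0
  Δ5: w7:0→1, w1:0→1
  Δ6: w6:0→1
  Δ7: w7:1→0
  (7Δ to stable)
t=1 Δ0: w4=1 w7=0 w6=1 w0=1 clk=1 w3=0 w2=1 w5=0 w1=1
  Δ1: clk:1→0
  (1Δ to stable)
t=2 Δ0: w4=1 w7=0 w6=1 w0=1 clk=0 w3=0 w2=1 w5=0 w1=1
  Δ1: clk:0→1
  Δ2: w0:1→0
  Δ3: w4:1→0, w7:0→1, w5:0→1
  Δ4: w4:0→1, w6:1→0
  Δ5: w7:1→0, w6:0→1
  Δ6: w7:0→1
  (6Δ to stable)
t=3 Δ0: w4=1 w7=1 w6=1 w0=0 clk=1 w3=0 w2=1 w5=1 w1=1
  Δ1: clk:1→0
  (1Δ to stable)
t=4 Δ0: w4=1 w7=1 w6=1 w0=0 clk=0 w3=0 w2=1 w5=1 w1=1
  Δ1: clk:0→1
  Δ2: w0:0→1
  Δ3: w4:1→0, w7:1→0, w3:0→1, w5:1→0
  Δ4: w4:0→1, w6:1→0, w3:1→0, w1:1→0
  Δ5: w7:0→1, w1:0→1
  Δ6: w6:0→1
  Δ7: w7:1→0
  (7Δ to stable)
t=5 Δ0: w4=1 w7=0 w6=1 w0=1 clk=1 w3=0 w2=1 w5=0 w1=1
  Δ1: clk:1→0
  (1Δ to stable)
t=6 Δ0: w4=1 w7=0 w6=1 w0=1 clk=0 w3=0 w2=1 w5=0 w1=1
  Δ1: clk:0→1
  Δ2: w0:1→0
  Δ3: w4:1→0, w7:0→1, w5:0→1
  Δ4: w4:0→1, w6:1→0
  Δ5: w7:1→0, w6:0→1
  Δ6: w7:0→1
  (6Δ to stable)
t=7 Δ0: w4=1 w7=1 w6=1 w0=0 clk=1 w3=0 w2=1 w5=1 w1=1
  Δ1: clk:1→0
  (1Δ to stable)
t=8 Δ0: w4=1 w7=1 w6=1 w0=0 clk=0 w3=0 w2=1 w5=1 w1=1
  Δ1: clk:0→1
  Δ2: w0:0→1
  Δ3: w4:1→0, w7:1→0, w3:0→1, w5:1→0
  Δ4: w4:0→1, w6:1→0, w3:1→0, w1:1→0
  Δ5: w7:0→1, w1:0→1
  Δ6: w6:0→1
  Δ7: w7:1→0
  (7Δ to stable)
t=9 Δ0: w4=1 w7=0 w6=1 w0=1 clk=1 w3=0 w2=1 w5=0 w1=1
  Δ1: clk:1→0
  (1Δ to stable)
t=10 Δ0: w4=1 w7=0 w6=1 w0=1 clk=0 w3=0 w2=1 w5=0 w1=1
  Δ1: clk:0→1
  Δ2: w0:1→0
  Δ3: w4:1→0, w7:0→1, w5:0→1
  Δ4: w4:0→1, w6:1→0
  Δ5: w7:1→0, w6:0→1
  Δ6: w7:0→1
  (6Δ to stable)
t=11 Δ0: w4=1 w7=1 w6=1 w0=0 clk=1 w3=0 w2=1 w5=1 w1=1
  Δ1: clk:1→0
  (1Δ to stable)
t=12 Δ0: w4=1 w7=1 w6=1 w0=0 clk=0 w3=0 w2=1 w5=1 w1=1
  Δ1: clk:0→1
  Δ2: w0:0→1
  Δ3: w4:1→0, w7:1→0, w3:0→1, w5:1→0
  Δ4: w4:0→1, w6:1→0, w3:1→0, w1:1→0
  Δ5: w7:0→1, w1:0→1
  Δ6: w6:0→1
  Δ7: w7:1→0
  (7Δ to stable)
t=13 Δ0: w4=1 w7=0 w6=1 w0=1 clk=1 w3=0 w2=1 w5=0 w1=1
  Δ1: clk:1→0
  (1Δ to stable)
t=14 Δ0: w4=1 w7=0 w6=1 w0=1 clk=0 w3=0 w2=1 w5=0 w1=1
  Δ1: clk:0→1
  Δ2: w0:1→0
  Δ3: w4:1→0, w7:0→1, w5:0→1
  Δ4: w4:0→1, w6:1→0
  Δ5: w7:1→0, w6:0→1
  Δ6: w7:0→1
  (6Δ to stable)
t=15 Δ0: w4=1 w7=1 w6=1 w0=0 clk=1 w3=0 w2=1 w5=1 w1=1
  Δ1: clk:1→0
  (1Δ to stable)
t=16 Δ0: w4=1 w7=1 w6=1 w0=0 clk=0 w3=0 w2=1 w5=1 w1=1
  Δ1: clk:0→1
  Δ2: w0:0→1
  Δ3: w4:1→0, w7:1→0, w3:0→1, w5:1→0
  Δ4: w4:0→1, w6:1→0, w3:1→0, w1:1→0
  Δ5: w7:0→1, w1:0→1
  Δ6: w6:0→1
  Δ7: w7:1→0
  (7Δ to stable)
t=17 Δ0: w4=1 w7=0 w6=1 w0=1 clk=1 w3=0 w2=1 w5=0 w1=1
  Δ1: clk:1→0
  (1Δ to stable)
t=18 Δ0: w4=1 w7=0 w6=1 w0=1 clk=0 w3=0 w2=1 w5=0 w1=1
  Δ1: clk:0→1
  Δ2: w0:1→0
  Δ3: w4:1→0, w7:0→1, w5:0→1
  Δ4: w4:0→1, w6:1→0
  Δ5: w7:1→0, w6:0→1
  Δ6: w7:0→1
  (6Δ to stable)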